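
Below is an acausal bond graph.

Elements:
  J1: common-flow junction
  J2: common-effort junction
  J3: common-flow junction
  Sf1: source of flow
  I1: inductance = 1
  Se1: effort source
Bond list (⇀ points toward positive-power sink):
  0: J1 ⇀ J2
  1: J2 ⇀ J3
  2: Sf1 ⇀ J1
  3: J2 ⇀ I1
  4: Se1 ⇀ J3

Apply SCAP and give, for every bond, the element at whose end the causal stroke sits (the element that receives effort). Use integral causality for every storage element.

β0 stroke at J1
β1 stroke at J2
β2 stroke at Sf1
β3 stroke at I1
β4 stroke at J3

#2 stroke at Sf1  (Sf1 fixes flow; stroke at Sf1)
#4 stroke at J3  (Se1 (Se) sets effort on bond)
#0 stroke at J1  (J1: bond 2 brought flow, rest push out)
#1 stroke at J2  (J3: last free bond brings flow in)
#3 stroke at I1  (0-jn J2 has e-setter on 1)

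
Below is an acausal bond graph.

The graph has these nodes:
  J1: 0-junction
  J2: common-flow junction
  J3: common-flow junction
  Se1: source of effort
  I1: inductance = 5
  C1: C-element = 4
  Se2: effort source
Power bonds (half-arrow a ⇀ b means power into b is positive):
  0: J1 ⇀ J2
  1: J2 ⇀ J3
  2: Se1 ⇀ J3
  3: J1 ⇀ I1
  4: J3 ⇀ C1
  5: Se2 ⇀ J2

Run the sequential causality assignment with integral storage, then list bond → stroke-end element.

b0 →J1
b1 →J2
b2 →J3
b3 →I1
b4 →J3
b5 →J2

bond 2 →J3  (Se1: effort source, stroke at far end)
bond 5 →J2  (Se2 (Se) sets effort on bond)
bond 3 →I1  (I1 integral (f out))
bond 0 →J1  (J1 needs exactly one e-in)
bond 1 →J2  (1-jn J2 has f-setter on 0)
bond 4 →J3  (J3 flow already set via bond 1)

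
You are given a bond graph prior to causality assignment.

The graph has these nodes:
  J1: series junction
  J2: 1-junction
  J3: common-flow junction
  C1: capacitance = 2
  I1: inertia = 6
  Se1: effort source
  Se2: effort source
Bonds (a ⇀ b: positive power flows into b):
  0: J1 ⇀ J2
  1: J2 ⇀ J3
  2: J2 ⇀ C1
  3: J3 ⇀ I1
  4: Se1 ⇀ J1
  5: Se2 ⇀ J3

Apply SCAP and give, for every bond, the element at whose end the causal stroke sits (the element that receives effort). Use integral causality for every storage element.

bond 0 →J2
bond 1 →J3
bond 2 →J2
bond 3 →I1
bond 4 →J1
bond 5 →J3

b4 stroke at J1  (source Se1 imposes e)
b5 stroke at J3  (Se2 fixes effort; stroke away)
b0 stroke at J2  (only one flow-in slot at J1)
b2 stroke at J2  (C1 outputs effort q/C1)
b1 stroke at J3  (closing 1-jn rule on J2)
b3 stroke at I1  (J3: last free bond brings flow in)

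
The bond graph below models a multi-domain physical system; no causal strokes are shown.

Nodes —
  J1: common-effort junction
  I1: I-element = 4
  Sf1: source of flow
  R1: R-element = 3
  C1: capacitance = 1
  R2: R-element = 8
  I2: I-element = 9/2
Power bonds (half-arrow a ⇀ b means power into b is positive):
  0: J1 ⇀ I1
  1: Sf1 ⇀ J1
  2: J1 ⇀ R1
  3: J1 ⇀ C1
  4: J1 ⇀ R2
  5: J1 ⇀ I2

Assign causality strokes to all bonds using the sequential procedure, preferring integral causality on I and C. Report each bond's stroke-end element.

b0 stroke at I1
b1 stroke at Sf1
b2 stroke at R1
b3 stroke at J1
b4 stroke at R2
b5 stroke at I2

β1 |Sf1  (source Sf1 imposes f)
β0 |I1  (I1 outputs flow p/I1)
β3 |J1  (C1 integral (e out))
β2 |R1  (J1 effort already set via bond 3)
β4 |R2  (J1 effort already set via bond 3)
β5 |I2  (0-jn J1 has e-setter on 3)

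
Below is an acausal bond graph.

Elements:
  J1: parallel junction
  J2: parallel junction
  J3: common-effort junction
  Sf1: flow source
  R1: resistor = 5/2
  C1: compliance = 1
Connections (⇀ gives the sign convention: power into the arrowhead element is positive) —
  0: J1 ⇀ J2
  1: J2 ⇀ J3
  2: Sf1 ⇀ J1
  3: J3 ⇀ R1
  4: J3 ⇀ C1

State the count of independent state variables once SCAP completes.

#2 stroke→Sf1  (source Sf1 imposes f)
#0 stroke→J1  (J1: last free bond brings effort in)
#1 stroke→J2  (J2 needs exactly one e-in)
#4 stroke→J3  (C1 integral (e out))
#3 stroke→R1  (0-jn J3 has e-setter on 4)

1  (C1 all integral)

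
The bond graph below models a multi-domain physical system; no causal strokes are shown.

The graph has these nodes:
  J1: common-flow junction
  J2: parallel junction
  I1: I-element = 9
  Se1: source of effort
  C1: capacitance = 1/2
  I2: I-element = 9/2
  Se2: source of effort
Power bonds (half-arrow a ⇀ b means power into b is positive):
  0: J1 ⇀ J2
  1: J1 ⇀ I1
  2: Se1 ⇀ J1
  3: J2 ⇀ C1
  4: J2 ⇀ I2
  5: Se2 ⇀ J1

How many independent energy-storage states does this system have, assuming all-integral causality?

3  (C1, I1, I2 all integral)

β2 stroke at J1  (Se1 (Se) sets effort on bond)
β5 stroke at J1  (Se2 (Se) sets effort on bond)
β1 stroke at I1  (I1: I, integral causality)
β0 stroke at J1  (1-jn J1 has f-setter on 1)
β3 stroke at J2  (prefer integral on C1)
β4 stroke at I2  (0-jn J2 has e-setter on 3)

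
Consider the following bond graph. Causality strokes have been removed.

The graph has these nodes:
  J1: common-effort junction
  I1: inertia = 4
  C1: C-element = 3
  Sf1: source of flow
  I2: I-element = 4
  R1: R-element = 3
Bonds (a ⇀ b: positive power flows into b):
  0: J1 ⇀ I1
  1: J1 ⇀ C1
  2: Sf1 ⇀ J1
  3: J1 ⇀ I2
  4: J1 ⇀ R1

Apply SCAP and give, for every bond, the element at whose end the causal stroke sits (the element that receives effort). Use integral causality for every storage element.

b0 |I1
b1 |J1
b2 |Sf1
b3 |I2
b4 |R1

β2 |Sf1  (Sf1 fixes flow; stroke at Sf1)
β0 |I1  (I1 integral (f out))
β1 |J1  (C1: C, integral causality)
β3 |I2  (J1 effort already set via bond 1)
β4 |R1  (J1 effort already set via bond 1)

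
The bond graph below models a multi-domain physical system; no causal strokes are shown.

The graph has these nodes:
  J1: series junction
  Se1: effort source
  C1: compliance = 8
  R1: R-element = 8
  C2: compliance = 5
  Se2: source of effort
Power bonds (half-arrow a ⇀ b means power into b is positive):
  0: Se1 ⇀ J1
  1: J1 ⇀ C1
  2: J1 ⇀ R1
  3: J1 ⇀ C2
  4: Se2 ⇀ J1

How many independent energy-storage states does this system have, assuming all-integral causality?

β0 stroke at J1  (Se1: effort source, stroke at far end)
β4 stroke at J1  (Se2 (Se) sets effort on bond)
β1 stroke at J1  (C1 integral (e out))
β3 stroke at J1  (C2: C, integral causality)
β2 stroke at R1  (only one flow-in slot at J1)

2  (C1, C2 all integral)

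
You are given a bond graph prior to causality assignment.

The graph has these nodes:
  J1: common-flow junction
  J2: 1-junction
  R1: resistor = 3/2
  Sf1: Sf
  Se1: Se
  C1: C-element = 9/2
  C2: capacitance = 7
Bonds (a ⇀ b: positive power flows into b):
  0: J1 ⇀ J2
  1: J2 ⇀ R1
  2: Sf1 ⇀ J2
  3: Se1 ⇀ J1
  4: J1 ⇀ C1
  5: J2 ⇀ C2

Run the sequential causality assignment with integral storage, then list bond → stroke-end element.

#0 |J2
#1 |J2
#2 |Sf1
#3 |J1
#4 |J1
#5 |J2

β2 stroke→Sf1  (Sf1: flow source, stroke at near end)
β3 stroke→J1  (Se1: effort source, stroke at far end)
β0 stroke→J2  (J2: bond 2 brought flow, rest push out)
β1 stroke→J2  (J2: bond 2 brought flow, rest push out)
β5 stroke→J2  (J2: bond 2 brought flow, rest push out)
β4 stroke→J1  (J1 flow already set via bond 0)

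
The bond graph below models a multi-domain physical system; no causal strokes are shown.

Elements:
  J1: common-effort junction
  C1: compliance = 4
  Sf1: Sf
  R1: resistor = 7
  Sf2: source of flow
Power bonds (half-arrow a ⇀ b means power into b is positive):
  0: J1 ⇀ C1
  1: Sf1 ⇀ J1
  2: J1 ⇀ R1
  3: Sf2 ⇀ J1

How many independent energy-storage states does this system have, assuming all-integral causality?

1  (C1 all integral)

#1 stroke at Sf1  (Sf1 (Sf) sets flow on bond)
#3 stroke at Sf2  (source Sf2 imposes f)
#0 stroke at J1  (prefer integral on C1)
#2 stroke at R1  (J1 effort already set via bond 0)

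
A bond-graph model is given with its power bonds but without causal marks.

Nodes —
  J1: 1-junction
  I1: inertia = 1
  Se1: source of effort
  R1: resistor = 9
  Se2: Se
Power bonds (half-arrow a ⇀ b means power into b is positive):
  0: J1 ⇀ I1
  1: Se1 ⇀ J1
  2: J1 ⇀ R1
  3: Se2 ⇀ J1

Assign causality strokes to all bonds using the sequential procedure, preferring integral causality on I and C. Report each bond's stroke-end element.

b0 stroke→I1
b1 stroke→J1
b2 stroke→J1
b3 stroke→J1

β1 stroke→J1  (source Se1 imposes e)
β3 stroke→J1  (Se2: effort source, stroke at far end)
β0 stroke→I1  (I1 outputs flow p/I1)
β2 stroke→J1  (J1 flow already set via bond 0)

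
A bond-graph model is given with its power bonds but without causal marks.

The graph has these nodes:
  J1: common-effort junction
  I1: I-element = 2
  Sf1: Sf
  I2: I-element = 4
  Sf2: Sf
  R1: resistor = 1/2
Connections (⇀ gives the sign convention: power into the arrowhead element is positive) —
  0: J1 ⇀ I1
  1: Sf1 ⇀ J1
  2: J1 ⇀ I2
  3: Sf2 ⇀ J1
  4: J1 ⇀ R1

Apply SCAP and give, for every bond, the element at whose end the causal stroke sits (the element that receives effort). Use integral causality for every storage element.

#1 stroke→Sf1  (Sf1 (Sf) sets flow on bond)
#3 stroke→Sf2  (Sf2: flow source, stroke at near end)
#0 stroke→I1  (I1 outputs flow p/I1)
#2 stroke→I2  (I2 outputs flow p/I2)
#4 stroke→J1  (J1 needs exactly one e-in)

bond 0 |I1
bond 1 |Sf1
bond 2 |I2
bond 3 |Sf2
bond 4 |J1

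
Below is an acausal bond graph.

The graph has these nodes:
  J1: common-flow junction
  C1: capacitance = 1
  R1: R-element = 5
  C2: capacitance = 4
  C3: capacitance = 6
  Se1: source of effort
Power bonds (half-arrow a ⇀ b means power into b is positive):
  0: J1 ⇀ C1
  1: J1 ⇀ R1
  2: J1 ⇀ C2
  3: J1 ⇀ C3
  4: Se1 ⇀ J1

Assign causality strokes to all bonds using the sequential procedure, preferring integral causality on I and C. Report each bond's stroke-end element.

b0 |J1
b1 |R1
b2 |J1
b3 |J1
b4 |J1

bond 4 stroke→J1  (source Se1 imposes e)
bond 0 stroke→J1  (C1 integral (e out))
bond 2 stroke→J1  (C2 outputs effort q/C2)
bond 3 stroke→J1  (C3 integral (e out))
bond 1 stroke→R1  (J1: last free bond brings flow in)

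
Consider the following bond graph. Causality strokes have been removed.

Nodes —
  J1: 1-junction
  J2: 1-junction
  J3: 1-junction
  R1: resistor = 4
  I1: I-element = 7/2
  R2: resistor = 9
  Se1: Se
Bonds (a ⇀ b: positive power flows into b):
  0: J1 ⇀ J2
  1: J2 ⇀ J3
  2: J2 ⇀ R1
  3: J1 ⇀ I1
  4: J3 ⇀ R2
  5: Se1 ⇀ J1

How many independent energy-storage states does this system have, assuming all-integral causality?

1  (I1 all integral)

β5 →J1  (Se1 fixes effort; stroke away)
β3 →I1  (I1 outputs flow p/I1)
β0 →J1  (common-f at J1 fixed by 3)
β1 →J2  (J2: bond 0 brought flow, rest push out)
β2 →J2  (J2: bond 0 brought flow, rest push out)
β4 →J3  (common-f at J3 fixed by 1)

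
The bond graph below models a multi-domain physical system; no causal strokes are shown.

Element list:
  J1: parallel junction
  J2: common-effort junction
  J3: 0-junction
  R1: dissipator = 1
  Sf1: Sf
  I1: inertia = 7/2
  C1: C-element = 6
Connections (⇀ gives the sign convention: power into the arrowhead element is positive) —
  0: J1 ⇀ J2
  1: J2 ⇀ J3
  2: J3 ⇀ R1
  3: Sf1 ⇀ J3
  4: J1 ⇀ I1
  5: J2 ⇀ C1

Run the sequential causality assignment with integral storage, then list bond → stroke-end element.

β3 stroke at Sf1  (Sf1 (Sf) sets flow on bond)
β4 stroke at I1  (prefer integral on I1)
β0 stroke at J1  (J1: last free bond brings effort in)
β5 stroke at J2  (C1 integral (e out))
β1 stroke at J3  (common-e at J2 fixed by 5)
β2 stroke at R1  (J3 effort already set via bond 1)

b0 stroke at J1
b1 stroke at J3
b2 stroke at R1
b3 stroke at Sf1
b4 stroke at I1
b5 stroke at J2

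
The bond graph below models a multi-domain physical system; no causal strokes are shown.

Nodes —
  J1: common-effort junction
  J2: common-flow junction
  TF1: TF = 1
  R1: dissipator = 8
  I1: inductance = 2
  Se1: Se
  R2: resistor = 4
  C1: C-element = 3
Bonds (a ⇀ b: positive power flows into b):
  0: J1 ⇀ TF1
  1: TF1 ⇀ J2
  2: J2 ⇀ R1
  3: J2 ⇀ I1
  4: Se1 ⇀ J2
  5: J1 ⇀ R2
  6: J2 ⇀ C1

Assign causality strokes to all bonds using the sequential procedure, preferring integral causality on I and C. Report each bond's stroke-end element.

#4 stroke at J2  (Se1 fixes effort; stroke away)
#3 stroke at I1  (I1: I, integral causality)
#1 stroke at J2  (J2: bond 3 brought flow, rest push out)
#2 stroke at J2  (common-f at J2 fixed by 3)
#6 stroke at J2  (common-f at J2 fixed by 3)
#0 stroke at TF1  (through TF1, causality passes straight; one stroke at TF1)
#5 stroke at J1  (closing 0-jn rule on J1)

bond 0 |TF1
bond 1 |J2
bond 2 |J2
bond 3 |I1
bond 4 |J2
bond 5 |J1
bond 6 |J2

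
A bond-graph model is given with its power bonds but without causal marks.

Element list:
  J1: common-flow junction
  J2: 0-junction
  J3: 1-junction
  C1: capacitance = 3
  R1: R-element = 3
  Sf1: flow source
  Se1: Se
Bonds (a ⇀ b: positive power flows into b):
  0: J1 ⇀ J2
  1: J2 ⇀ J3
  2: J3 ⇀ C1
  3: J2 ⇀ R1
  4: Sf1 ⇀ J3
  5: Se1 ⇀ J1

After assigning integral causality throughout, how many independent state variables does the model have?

1  (C1 all integral)

β4 stroke→Sf1  (Sf1 (Sf) sets flow on bond)
β5 stroke→J1  (Se1 fixes effort; stroke away)
β0 stroke→J2  (J1 needs exactly one f-in)
β1 stroke→J3  (common-e at J2 fixed by 0)
β3 stroke→R1  (J2: bond 0 brought effort, rest push out)
β2 stroke→J3  (1-jn J3 has f-setter on 4)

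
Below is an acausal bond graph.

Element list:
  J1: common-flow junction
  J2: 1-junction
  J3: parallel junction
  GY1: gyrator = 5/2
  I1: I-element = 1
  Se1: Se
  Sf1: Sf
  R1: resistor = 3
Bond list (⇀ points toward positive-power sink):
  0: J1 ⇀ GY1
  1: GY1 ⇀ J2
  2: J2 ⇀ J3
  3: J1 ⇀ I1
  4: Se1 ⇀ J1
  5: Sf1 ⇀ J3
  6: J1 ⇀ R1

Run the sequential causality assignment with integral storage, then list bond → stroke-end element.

β0 →J1
β1 →J2
β2 →J3
β3 →I1
β4 →J1
β5 →Sf1
β6 →J1

b4 |J1  (source Se1 imposes e)
b5 |Sf1  (source Sf1 imposes f)
b2 |J3  (J3: last free bond brings effort in)
b1 |J2  (J2 flow already set via bond 2)
b0 |J1  (GY GY1: same side as bond 1)
b3 |I1  (prefer integral on I1)
b6 |J1  (J1: bond 3 brought flow, rest push out)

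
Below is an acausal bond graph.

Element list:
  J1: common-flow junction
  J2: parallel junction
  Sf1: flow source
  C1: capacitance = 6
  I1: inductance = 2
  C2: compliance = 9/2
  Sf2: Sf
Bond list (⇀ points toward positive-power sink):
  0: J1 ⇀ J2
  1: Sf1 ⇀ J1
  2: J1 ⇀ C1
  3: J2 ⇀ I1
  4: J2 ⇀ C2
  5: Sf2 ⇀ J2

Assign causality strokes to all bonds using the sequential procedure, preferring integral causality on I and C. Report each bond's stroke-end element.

β0 stroke→J1
β1 stroke→Sf1
β2 stroke→J1
β3 stroke→I1
β4 stroke→J2
β5 stroke→Sf2

b1 stroke→Sf1  (source Sf1 imposes f)
b5 stroke→Sf2  (source Sf2 imposes f)
b0 stroke→J1  (common-f at J1 fixed by 1)
b2 stroke→J1  (1-jn J1 has f-setter on 1)
b3 stroke→I1  (I1 outputs flow p/I1)
b4 stroke→J2  (closing 0-jn rule on J2)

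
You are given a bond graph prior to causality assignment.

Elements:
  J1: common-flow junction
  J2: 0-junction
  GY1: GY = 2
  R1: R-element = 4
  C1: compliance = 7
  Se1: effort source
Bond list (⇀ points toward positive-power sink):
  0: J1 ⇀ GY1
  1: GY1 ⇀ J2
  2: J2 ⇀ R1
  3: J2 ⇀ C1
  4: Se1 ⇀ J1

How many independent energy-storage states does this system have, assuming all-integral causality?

1  (C1 all integral)

bond 4 stroke→J1  (Se1 (Se) sets effort on bond)
bond 0 stroke→GY1  (J1 needs exactly one f-in)
bond 1 stroke→GY1  (GY1 both-in/both-out from 0)
bond 3 stroke→J2  (C1 outputs effort q/C1)
bond 2 stroke→R1  (J2 effort already set via bond 3)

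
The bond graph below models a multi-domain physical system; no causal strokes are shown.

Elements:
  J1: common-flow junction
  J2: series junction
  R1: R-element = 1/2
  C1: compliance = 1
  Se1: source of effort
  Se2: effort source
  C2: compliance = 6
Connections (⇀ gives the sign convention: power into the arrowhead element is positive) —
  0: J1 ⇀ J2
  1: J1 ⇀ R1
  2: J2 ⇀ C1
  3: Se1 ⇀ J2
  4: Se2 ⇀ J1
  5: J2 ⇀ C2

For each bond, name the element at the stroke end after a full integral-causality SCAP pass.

β0 stroke at J1
β1 stroke at R1
β2 stroke at J2
β3 stroke at J2
β4 stroke at J1
β5 stroke at J2

bond 3 |J2  (source Se1 imposes e)
bond 4 |J1  (source Se2 imposes e)
bond 2 |J2  (C1: C, integral causality)
bond 5 |J2  (C2 integral (e out))
bond 0 |J1  (J2 needs exactly one f-in)
bond 1 |R1  (only one flow-in slot at J1)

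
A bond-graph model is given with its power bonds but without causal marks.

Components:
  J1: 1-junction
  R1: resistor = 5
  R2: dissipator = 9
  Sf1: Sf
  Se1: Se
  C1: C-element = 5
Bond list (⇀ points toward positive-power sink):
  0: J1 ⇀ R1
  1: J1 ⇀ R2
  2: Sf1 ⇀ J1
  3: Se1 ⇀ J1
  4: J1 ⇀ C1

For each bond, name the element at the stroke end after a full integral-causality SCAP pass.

bond 2 stroke at Sf1  (Sf1 (Sf) sets flow on bond)
bond 3 stroke at J1  (Se1: effort source, stroke at far end)
bond 0 stroke at J1  (J1 flow already set via bond 2)
bond 1 stroke at J1  (1-jn J1 has f-setter on 2)
bond 4 stroke at J1  (J1: bond 2 brought flow, rest push out)

#0 →J1
#1 →J1
#2 →Sf1
#3 →J1
#4 →J1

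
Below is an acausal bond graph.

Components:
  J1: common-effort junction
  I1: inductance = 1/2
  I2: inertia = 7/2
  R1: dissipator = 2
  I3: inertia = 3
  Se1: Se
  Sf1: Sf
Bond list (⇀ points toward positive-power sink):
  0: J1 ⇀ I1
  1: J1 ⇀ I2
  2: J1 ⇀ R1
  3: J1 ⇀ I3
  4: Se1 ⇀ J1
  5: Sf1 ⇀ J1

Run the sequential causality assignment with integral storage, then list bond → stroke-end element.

bond 4 stroke→J1  (Se1 (Se) sets effort on bond)
bond 5 stroke→Sf1  (Sf1: flow source, stroke at near end)
bond 0 stroke→I1  (J1: bond 4 brought effort, rest push out)
bond 1 stroke→I2  (common-e at J1 fixed by 4)
bond 2 stroke→R1  (J1: bond 4 brought effort, rest push out)
bond 3 stroke→I3  (J1: bond 4 brought effort, rest push out)

β0 stroke at I1
β1 stroke at I2
β2 stroke at R1
β3 stroke at I3
β4 stroke at J1
β5 stroke at Sf1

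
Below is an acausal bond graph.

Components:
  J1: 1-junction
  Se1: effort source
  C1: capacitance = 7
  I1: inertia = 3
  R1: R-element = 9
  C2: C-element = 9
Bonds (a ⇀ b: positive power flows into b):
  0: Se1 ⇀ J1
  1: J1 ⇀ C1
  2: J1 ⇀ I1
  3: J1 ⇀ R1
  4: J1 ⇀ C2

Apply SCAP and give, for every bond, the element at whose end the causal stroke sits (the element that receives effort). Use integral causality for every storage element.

b0 stroke at J1  (Se1: effort source, stroke at far end)
b1 stroke at J1  (C1 outputs effort q/C1)
b2 stroke at I1  (I1 integral (f out))
b3 stroke at J1  (J1: bond 2 brought flow, rest push out)
b4 stroke at J1  (J1 flow already set via bond 2)

bond 0 |J1
bond 1 |J1
bond 2 |I1
bond 3 |J1
bond 4 |J1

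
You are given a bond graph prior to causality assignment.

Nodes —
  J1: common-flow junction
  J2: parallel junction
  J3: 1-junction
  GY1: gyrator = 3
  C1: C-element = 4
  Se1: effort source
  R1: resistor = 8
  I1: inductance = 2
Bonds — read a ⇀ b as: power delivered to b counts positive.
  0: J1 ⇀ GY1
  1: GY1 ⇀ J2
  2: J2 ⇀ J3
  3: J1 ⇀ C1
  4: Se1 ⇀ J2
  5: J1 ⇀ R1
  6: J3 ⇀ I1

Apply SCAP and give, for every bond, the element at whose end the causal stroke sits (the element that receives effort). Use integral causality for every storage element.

β0 |GY1
β1 |GY1
β2 |J3
β3 |J1
β4 |J2
β5 |J1
β6 |I1

β4 →J2  (Se1: effort source, stroke at far end)
β1 →GY1  (common-e at J2 fixed by 4)
β2 →J3  (J2: bond 4 brought effort, rest push out)
β6 →I1  (J3: last free bond brings flow in)
β0 →GY1  (GY1: gyrator matches bond 1)
β3 →J1  (common-f at J1 fixed by 0)
β5 →J1  (J1: bond 0 brought flow, rest push out)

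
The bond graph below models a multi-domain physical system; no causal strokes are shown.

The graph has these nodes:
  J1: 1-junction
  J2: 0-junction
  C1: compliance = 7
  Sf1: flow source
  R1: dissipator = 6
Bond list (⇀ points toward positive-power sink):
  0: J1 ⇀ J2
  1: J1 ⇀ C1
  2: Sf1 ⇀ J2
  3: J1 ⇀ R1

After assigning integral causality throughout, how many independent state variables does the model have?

#2 stroke→Sf1  (Sf1 fixes flow; stroke at Sf1)
#0 stroke→J2  (only one effort-in slot at J2)
#1 stroke→J1  (1-jn J1 has f-setter on 0)
#3 stroke→J1  (J1: bond 0 brought flow, rest push out)

1  (C1 all integral)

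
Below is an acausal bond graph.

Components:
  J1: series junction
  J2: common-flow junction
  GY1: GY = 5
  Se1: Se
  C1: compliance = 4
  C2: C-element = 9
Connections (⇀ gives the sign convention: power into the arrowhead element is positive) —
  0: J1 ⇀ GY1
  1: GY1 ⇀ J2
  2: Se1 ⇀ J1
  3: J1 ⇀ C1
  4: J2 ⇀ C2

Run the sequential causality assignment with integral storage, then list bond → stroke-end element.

#0 →GY1
#1 →GY1
#2 →J1
#3 →J1
#4 →J2

β2 →J1  (Se1 (Se) sets effort on bond)
β3 →J1  (C1: C, integral causality)
β0 →GY1  (only one flow-in slot at J1)
β1 →GY1  (GY1 both-in/both-out from 0)
β4 →J2  (1-jn J2 has f-setter on 1)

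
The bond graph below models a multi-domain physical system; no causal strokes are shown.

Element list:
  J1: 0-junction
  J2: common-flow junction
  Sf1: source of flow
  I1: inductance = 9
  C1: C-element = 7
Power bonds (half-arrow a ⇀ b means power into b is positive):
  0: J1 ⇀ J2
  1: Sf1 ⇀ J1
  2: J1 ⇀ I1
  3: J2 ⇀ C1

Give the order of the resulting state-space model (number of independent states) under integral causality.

2  (C1, I1 all integral)

b1 →Sf1  (Sf1 (Sf) sets flow on bond)
b2 →I1  (I1 integral (f out))
b0 →J1  (J1 needs exactly one e-in)
b3 →J2  (J2 flow already set via bond 0)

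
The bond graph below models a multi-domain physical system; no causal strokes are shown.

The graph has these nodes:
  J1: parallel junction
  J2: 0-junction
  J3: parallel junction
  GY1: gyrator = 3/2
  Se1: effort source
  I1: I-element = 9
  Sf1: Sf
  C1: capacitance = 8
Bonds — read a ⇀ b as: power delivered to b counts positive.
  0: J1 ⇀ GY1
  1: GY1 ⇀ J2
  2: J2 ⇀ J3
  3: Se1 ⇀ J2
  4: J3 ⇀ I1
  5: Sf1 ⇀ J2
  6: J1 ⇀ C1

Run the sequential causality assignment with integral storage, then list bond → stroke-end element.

#0 →GY1
#1 →GY1
#2 →J3
#3 →J2
#4 →I1
#5 →Sf1
#6 →J1

#3 |J2  (Se1: effort source, stroke at far end)
#5 |Sf1  (Sf1 (Sf) sets flow on bond)
#1 |GY1  (J2 effort already set via bond 3)
#2 |J3  (common-e at J2 fixed by 3)
#4 |I1  (J3: bond 2 brought effort, rest push out)
#0 |GY1  (through GY1, causality inverts; strokes same side of GY1)
#6 |J1  (J1 needs exactly one e-in)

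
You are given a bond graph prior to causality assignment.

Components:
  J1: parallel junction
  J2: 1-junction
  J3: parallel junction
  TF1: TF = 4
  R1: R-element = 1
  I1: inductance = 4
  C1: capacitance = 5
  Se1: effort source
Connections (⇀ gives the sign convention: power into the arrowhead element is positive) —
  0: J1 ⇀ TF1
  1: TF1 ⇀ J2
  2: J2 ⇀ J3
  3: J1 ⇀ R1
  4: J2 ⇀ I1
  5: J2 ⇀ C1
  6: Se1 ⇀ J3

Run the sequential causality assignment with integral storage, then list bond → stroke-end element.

bond 0 stroke at TF1
bond 1 stroke at J2
bond 2 stroke at J2
bond 3 stroke at J1
bond 4 stroke at I1
bond 5 stroke at J2
bond 6 stroke at J3

#6 stroke→J3  (source Se1 imposes e)
#2 stroke→J2  (J3: bond 6 brought effort, rest push out)
#4 stroke→I1  (I1 integral (f out))
#1 stroke→J2  (common-f at J2 fixed by 4)
#5 stroke→J2  (J2: bond 4 brought flow, rest push out)
#0 stroke→TF1  (TF1: transformer flips bond 1)
#3 stroke→J1  (only one effort-in slot at J1)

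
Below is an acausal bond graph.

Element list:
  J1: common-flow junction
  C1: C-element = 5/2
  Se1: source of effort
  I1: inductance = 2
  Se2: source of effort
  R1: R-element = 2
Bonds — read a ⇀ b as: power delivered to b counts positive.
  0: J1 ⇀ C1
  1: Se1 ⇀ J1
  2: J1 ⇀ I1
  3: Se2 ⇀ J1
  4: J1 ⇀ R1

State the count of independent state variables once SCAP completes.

β1 |J1  (Se1: effort source, stroke at far end)
β3 |J1  (Se2: effort source, stroke at far end)
β0 |J1  (C1 outputs effort q/C1)
β2 |I1  (I1 outputs flow p/I1)
β4 |J1  (J1: bond 2 brought flow, rest push out)

2  (C1, I1 all integral)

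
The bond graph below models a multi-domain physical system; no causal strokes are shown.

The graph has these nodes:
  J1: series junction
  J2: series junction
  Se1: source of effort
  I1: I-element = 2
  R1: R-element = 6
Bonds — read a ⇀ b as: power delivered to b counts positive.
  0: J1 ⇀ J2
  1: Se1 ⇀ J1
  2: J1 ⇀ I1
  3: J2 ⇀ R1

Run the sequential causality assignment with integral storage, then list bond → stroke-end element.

β0 |J1
β1 |J1
β2 |I1
β3 |J2

b1 |J1  (Se1 fixes effort; stroke away)
b2 |I1  (I1 outputs flow p/I1)
b0 |J1  (J1 flow already set via bond 2)
b3 |J2  (J2 flow already set via bond 0)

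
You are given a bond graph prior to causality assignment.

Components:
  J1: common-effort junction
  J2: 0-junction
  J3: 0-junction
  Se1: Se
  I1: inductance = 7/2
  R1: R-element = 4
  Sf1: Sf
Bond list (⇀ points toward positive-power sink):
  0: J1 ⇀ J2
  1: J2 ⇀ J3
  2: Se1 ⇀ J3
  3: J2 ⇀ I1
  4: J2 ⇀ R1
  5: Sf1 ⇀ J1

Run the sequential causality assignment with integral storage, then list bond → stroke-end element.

β0 stroke→J1
β1 stroke→J2
β2 stroke→J3
β3 stroke→I1
β4 stroke→R1
β5 stroke→Sf1

bond 2 →J3  (Se1 (Se) sets effort on bond)
bond 5 →Sf1  (Sf1 fixes flow; stroke at Sf1)
bond 0 →J1  (closing 0-jn rule on J1)
bond 1 →J2  (0-jn J3 has e-setter on 2)
bond 3 →I1  (J2 effort already set via bond 1)
bond 4 →R1  (J2 effort already set via bond 1)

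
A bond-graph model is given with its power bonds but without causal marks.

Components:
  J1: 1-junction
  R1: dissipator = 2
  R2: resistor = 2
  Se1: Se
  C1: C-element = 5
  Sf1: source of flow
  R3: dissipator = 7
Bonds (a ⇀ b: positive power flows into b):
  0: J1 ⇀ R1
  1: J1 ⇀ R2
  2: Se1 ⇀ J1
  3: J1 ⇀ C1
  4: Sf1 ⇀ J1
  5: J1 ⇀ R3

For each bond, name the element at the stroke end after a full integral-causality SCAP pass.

bond 2 stroke→J1  (source Se1 imposes e)
bond 4 stroke→Sf1  (source Sf1 imposes f)
bond 0 stroke→J1  (J1 flow already set via bond 4)
bond 1 stroke→J1  (1-jn J1 has f-setter on 4)
bond 3 stroke→J1  (common-f at J1 fixed by 4)
bond 5 stroke→J1  (J1 flow already set via bond 4)

bond 0 stroke→J1
bond 1 stroke→J1
bond 2 stroke→J1
bond 3 stroke→J1
bond 4 stroke→Sf1
bond 5 stroke→J1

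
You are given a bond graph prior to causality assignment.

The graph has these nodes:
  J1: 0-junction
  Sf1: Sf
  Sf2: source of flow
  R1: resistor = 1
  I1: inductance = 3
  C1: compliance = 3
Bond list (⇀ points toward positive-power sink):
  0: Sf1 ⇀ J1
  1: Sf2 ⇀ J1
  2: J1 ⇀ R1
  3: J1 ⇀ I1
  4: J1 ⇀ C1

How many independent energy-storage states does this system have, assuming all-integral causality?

b0 |Sf1  (source Sf1 imposes f)
b1 |Sf2  (Sf2 fixes flow; stroke at Sf2)
b3 |I1  (prefer integral on I1)
b4 |J1  (C1 integral (e out))
b2 |R1  (J1 effort already set via bond 4)

2  (C1, I1 all integral)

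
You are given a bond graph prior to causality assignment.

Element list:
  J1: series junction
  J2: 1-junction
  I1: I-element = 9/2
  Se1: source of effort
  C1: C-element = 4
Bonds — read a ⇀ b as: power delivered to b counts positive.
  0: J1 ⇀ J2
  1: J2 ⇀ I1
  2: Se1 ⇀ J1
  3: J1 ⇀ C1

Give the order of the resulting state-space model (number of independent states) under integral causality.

b2 stroke→J1  (Se1 fixes effort; stroke away)
b1 stroke→I1  (I1: I, integral causality)
b0 stroke→J2  (J2: bond 1 brought flow, rest push out)
b3 stroke→J1  (common-f at J1 fixed by 0)

2  (C1, I1 all integral)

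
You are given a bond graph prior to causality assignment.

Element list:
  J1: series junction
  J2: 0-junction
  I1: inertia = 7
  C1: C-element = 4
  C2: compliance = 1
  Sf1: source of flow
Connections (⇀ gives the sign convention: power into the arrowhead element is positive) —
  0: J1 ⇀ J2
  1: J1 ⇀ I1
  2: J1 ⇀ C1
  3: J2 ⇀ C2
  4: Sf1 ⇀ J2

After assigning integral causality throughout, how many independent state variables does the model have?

b4 stroke at Sf1  (Sf1 fixes flow; stroke at Sf1)
b1 stroke at I1  (prefer integral on I1)
b0 stroke at J1  (J1: bond 1 brought flow, rest push out)
b2 stroke at J1  (J1 flow already set via bond 1)
b3 stroke at J2  (J2: last free bond brings effort in)

3  (C1, C2, I1 all integral)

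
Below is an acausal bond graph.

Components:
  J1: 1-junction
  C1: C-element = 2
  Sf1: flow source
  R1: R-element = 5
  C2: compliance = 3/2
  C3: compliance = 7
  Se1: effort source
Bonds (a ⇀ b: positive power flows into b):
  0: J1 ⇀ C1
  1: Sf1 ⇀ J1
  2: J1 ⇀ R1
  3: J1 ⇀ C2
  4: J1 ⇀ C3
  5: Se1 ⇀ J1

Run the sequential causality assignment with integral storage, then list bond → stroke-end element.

β1 stroke at Sf1  (Sf1: flow source, stroke at near end)
β5 stroke at J1  (source Se1 imposes e)
β0 stroke at J1  (common-f at J1 fixed by 1)
β2 stroke at J1  (J1: bond 1 brought flow, rest push out)
β3 stroke at J1  (J1 flow already set via bond 1)
β4 stroke at J1  (J1 flow already set via bond 1)

#0 |J1
#1 |Sf1
#2 |J1
#3 |J1
#4 |J1
#5 |J1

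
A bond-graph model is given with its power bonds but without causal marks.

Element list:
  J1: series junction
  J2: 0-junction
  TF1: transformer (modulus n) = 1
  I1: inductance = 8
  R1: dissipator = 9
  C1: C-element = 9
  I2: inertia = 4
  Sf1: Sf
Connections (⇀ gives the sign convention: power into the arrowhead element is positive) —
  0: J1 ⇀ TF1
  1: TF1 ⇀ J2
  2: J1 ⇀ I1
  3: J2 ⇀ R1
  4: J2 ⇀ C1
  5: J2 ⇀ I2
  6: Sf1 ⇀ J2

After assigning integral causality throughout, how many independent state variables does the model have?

3  (C1, I1, I2 all integral)

#6 →Sf1  (Sf1 (Sf) sets flow on bond)
#2 →I1  (I1: I, integral causality)
#0 →J1  (common-f at J1 fixed by 2)
#1 →TF1  (TF TF1: opposite of bond 0)
#4 →J2  (C1 integral (e out))
#3 →R1  (common-e at J2 fixed by 4)
#5 →I2  (J2 effort already set via bond 4)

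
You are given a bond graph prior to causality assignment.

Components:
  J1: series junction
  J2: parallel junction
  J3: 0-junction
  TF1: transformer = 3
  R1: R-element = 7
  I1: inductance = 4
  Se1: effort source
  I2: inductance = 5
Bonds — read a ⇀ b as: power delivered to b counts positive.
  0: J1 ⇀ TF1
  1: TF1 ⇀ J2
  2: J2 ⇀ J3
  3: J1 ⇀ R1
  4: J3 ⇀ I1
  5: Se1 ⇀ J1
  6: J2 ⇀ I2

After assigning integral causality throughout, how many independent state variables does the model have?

2  (I1, I2 all integral)

b5 stroke→J1  (Se1 (Se) sets effort on bond)
b4 stroke→I1  (prefer integral on I1)
b2 stroke→J3  (only one effort-in slot at J3)
b6 stroke→I2  (I2: I, integral causality)
b1 stroke→J2  (closing 0-jn rule on J2)
b0 stroke→TF1  (TF1 one-in-one-out from 1)
b3 stroke→J1  (common-f at J1 fixed by 0)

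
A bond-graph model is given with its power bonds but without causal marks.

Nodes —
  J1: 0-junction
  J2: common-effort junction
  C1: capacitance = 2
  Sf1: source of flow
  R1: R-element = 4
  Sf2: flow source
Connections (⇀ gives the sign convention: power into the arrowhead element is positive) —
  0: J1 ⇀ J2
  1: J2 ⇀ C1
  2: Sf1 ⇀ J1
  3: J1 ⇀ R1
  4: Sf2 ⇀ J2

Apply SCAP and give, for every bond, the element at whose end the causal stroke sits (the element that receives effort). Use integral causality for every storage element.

#2 →Sf1  (Sf1: flow source, stroke at near end)
#4 →Sf2  (Sf2: flow source, stroke at near end)
#1 →J2  (prefer integral on C1)
#0 →J1  (common-e at J2 fixed by 1)
#3 →R1  (J1: bond 0 brought effort, rest push out)

b0 →J1
b1 →J2
b2 →Sf1
b3 →R1
b4 →Sf2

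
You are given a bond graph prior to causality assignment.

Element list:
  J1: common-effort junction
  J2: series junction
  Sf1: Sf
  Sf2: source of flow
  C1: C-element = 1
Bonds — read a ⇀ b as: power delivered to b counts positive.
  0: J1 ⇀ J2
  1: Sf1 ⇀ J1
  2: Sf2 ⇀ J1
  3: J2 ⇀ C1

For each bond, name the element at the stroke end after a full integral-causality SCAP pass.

bond 1 stroke→Sf1  (Sf1 (Sf) sets flow on bond)
bond 2 stroke→Sf2  (Sf2: flow source, stroke at near end)
bond 0 stroke→J1  (closing 0-jn rule on J1)
bond 3 stroke→J2  (J2: bond 0 brought flow, rest push out)

β0 →J1
β1 →Sf1
β2 →Sf2
β3 →J2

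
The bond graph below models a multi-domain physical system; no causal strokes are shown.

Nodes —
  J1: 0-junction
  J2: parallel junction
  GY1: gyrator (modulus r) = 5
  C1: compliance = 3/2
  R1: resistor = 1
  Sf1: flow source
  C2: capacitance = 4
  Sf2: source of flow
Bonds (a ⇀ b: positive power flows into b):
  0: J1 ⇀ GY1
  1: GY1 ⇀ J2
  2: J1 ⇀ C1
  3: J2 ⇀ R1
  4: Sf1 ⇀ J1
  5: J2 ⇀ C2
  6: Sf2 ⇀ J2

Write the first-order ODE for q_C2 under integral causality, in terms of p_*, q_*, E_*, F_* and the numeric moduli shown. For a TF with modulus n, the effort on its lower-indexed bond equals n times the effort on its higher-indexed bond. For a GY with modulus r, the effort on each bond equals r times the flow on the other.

dq_C2/dt = F_Sf2 + 2*q_C1/15 - q_C2/4

β4 |Sf1  (Sf1 (Sf) sets flow on bond)
β6 |Sf2  (Sf2 (Sf) sets flow on bond)
β2 |J1  (C1 outputs effort q/C1)
β0 |GY1  (J1: bond 2 brought effort, rest push out)
β1 |GY1  (GY1: gyrator matches bond 0)
β5 |J2  (C2: C, integral causality)
β3 |R1  (J2 effort already set via bond 5)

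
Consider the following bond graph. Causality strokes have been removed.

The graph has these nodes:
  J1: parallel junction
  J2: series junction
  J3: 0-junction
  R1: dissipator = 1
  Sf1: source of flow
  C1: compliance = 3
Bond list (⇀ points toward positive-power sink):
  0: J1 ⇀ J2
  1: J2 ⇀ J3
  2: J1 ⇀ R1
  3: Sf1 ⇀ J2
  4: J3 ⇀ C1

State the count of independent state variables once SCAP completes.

b3 |Sf1  (Sf1 fixes flow; stroke at Sf1)
b0 |J2  (J2: bond 3 brought flow, rest push out)
b1 |J2  (1-jn J2 has f-setter on 3)
b4 |J3  (J3: last free bond brings effort in)
b2 |J1  (closing 0-jn rule on J1)

1  (C1 all integral)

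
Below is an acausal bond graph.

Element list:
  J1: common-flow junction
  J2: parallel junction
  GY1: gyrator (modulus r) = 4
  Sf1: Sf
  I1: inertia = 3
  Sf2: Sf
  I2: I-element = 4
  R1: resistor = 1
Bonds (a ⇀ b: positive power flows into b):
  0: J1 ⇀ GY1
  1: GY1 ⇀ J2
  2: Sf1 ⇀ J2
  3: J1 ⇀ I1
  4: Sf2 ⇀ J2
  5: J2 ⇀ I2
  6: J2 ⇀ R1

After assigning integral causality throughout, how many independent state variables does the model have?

β2 stroke→Sf1  (source Sf1 imposes f)
β4 stroke→Sf2  (source Sf2 imposes f)
β3 stroke→I1  (I1 outputs flow p/I1)
β0 stroke→J1  (J1 flow already set via bond 3)
β1 stroke→J2  (through GY1, causality inverts; strokes same side of GY1)
β5 stroke→I2  (J2 effort already set via bond 1)
β6 stroke→R1  (0-jn J2 has e-setter on 1)

2  (I1, I2 all integral)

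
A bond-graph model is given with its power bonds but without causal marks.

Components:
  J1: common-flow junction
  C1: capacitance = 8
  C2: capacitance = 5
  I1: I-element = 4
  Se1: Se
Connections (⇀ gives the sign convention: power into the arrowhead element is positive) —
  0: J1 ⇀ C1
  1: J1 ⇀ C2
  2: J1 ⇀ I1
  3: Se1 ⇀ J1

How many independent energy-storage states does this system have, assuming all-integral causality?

#3 stroke→J1  (Se1 fixes effort; stroke away)
#0 stroke→J1  (C1 integral (e out))
#1 stroke→J1  (C2 outputs effort q/C2)
#2 stroke→I1  (closing 1-jn rule on J1)

3  (C1, C2, I1 all integral)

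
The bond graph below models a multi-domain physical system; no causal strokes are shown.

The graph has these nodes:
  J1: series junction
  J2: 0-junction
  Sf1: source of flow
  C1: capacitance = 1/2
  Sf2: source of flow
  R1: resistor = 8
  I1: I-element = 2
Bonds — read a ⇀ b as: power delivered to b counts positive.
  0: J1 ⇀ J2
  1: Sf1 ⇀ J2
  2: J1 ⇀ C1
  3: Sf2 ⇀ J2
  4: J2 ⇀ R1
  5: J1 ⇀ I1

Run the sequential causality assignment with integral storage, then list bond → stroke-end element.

β1 stroke→Sf1  (Sf1: flow source, stroke at near end)
β3 stroke→Sf2  (Sf2 fixes flow; stroke at Sf2)
β2 stroke→J1  (C1: C, integral causality)
β5 stroke→I1  (I1 outputs flow p/I1)
β0 stroke→J1  (J1 flow already set via bond 5)
β4 stroke→J2  (J2 needs exactly one e-in)

#0 stroke→J1
#1 stroke→Sf1
#2 stroke→J1
#3 stroke→Sf2
#4 stroke→J2
#5 stroke→I1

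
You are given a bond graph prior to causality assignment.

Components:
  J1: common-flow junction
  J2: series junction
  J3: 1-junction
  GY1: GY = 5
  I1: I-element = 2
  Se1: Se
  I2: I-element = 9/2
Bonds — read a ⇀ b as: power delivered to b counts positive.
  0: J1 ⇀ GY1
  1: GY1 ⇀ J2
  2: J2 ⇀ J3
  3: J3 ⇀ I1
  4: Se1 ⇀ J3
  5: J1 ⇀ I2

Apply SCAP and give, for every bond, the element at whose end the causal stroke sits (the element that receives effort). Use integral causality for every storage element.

β4 stroke at J3  (Se1 (Se) sets effort on bond)
β3 stroke at I1  (I1 outputs flow p/I1)
β2 stroke at J3  (common-f at J3 fixed by 3)
β1 stroke at J2  (J2: bond 2 brought flow, rest push out)
β0 stroke at J1  (GY1 both-in/both-out from 1)
β5 stroke at I2  (only one flow-in slot at J1)

β0 stroke at J1
β1 stroke at J2
β2 stroke at J3
β3 stroke at I1
β4 stroke at J3
β5 stroke at I2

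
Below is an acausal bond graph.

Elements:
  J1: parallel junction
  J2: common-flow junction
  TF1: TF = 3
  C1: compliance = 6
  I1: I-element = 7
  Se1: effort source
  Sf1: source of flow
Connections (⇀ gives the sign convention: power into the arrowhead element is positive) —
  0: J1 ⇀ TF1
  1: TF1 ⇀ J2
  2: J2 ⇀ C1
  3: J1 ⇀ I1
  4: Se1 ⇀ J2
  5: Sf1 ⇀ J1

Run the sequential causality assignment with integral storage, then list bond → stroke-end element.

β4 →J2  (source Se1 imposes e)
β5 →Sf1  (Sf1 fixes flow; stroke at Sf1)
β2 →J2  (C1: C, integral causality)
β1 →TF1  (only one flow-in slot at J2)
β0 →J1  (through TF1, causality passes straight; one stroke at TF1)
β3 →I1  (J1: bond 0 brought effort, rest push out)

bond 0 stroke at J1
bond 1 stroke at TF1
bond 2 stroke at J2
bond 3 stroke at I1
bond 4 stroke at J2
bond 5 stroke at Sf1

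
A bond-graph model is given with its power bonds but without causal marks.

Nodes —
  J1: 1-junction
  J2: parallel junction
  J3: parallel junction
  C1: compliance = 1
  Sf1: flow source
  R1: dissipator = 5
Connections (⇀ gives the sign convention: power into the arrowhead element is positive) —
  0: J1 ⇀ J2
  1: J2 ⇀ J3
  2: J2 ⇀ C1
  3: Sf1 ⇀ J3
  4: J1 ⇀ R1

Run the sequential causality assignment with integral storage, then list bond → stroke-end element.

bond 0 stroke at J1
bond 1 stroke at J3
bond 2 stroke at J2
bond 3 stroke at Sf1
bond 4 stroke at R1

bond 3 stroke at Sf1  (Sf1: flow source, stroke at near end)
bond 1 stroke at J3  (only one effort-in slot at J3)
bond 2 stroke at J2  (C1 integral (e out))
bond 0 stroke at J1  (common-e at J2 fixed by 2)
bond 4 stroke at R1  (J1 needs exactly one f-in)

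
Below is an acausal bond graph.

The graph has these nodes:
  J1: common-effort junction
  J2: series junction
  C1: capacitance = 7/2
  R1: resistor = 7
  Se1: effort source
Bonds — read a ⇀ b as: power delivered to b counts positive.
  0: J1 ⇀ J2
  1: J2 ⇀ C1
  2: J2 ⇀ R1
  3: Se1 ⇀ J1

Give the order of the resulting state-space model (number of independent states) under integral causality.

1  (C1 all integral)

β3 stroke at J1  (Se1 fixes effort; stroke away)
β0 stroke at J2  (J1: bond 3 brought effort, rest push out)
β1 stroke at J2  (C1 integral (e out))
β2 stroke at R1  (closing 1-jn rule on J2)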